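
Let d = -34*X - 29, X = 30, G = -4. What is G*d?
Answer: 4196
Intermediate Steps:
d = -1049 (d = -34*30 - 29 = -1020 - 29 = -1049)
G*d = -4*(-1049) = 4196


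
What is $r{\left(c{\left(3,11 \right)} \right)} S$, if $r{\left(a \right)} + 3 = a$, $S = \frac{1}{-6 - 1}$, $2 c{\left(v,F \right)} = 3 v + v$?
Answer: $- \frac{3}{7} \approx -0.42857$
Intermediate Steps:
$c{\left(v,F \right)} = 2 v$ ($c{\left(v,F \right)} = \frac{3 v + v}{2} = \frac{4 v}{2} = 2 v$)
$S = - \frac{1}{7}$ ($S = \frac{1}{-7} = - \frac{1}{7} \approx -0.14286$)
$r{\left(a \right)} = -3 + a$
$r{\left(c{\left(3,11 \right)} \right)} S = \left(-3 + 2 \cdot 3\right) \left(- \frac{1}{7}\right) = \left(-3 + 6\right) \left(- \frac{1}{7}\right) = 3 \left(- \frac{1}{7}\right) = - \frac{3}{7}$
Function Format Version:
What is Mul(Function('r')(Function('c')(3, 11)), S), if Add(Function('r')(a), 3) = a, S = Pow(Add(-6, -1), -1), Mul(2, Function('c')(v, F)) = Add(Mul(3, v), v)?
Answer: Rational(-3, 7) ≈ -0.42857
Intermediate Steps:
Function('c')(v, F) = Mul(2, v) (Function('c')(v, F) = Mul(Rational(1, 2), Add(Mul(3, v), v)) = Mul(Rational(1, 2), Mul(4, v)) = Mul(2, v))
S = Rational(-1, 7) (S = Pow(-7, -1) = Rational(-1, 7) ≈ -0.14286)
Function('r')(a) = Add(-3, a)
Mul(Function('r')(Function('c')(3, 11)), S) = Mul(Add(-3, Mul(2, 3)), Rational(-1, 7)) = Mul(Add(-3, 6), Rational(-1, 7)) = Mul(3, Rational(-1, 7)) = Rational(-3, 7)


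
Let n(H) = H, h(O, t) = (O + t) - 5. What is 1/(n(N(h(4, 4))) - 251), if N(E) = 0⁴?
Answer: -1/251 ≈ -0.0039841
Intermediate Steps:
h(O, t) = -5 + O + t
N(E) = 0
1/(n(N(h(4, 4))) - 251) = 1/(0 - 251) = 1/(-251) = -1/251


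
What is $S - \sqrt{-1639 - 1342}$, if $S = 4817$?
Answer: $4817 - i \sqrt{2981} \approx 4817.0 - 54.599 i$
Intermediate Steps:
$S - \sqrt{-1639 - 1342} = 4817 - \sqrt{-1639 - 1342} = 4817 - \sqrt{-2981} = 4817 - i \sqrt{2981}$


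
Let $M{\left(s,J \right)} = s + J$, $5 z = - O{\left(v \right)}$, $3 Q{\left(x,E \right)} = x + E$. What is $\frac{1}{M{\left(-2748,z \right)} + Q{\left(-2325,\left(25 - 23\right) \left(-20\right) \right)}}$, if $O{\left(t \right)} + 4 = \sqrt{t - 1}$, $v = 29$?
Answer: $- \frac{795495}{2812498837} + \frac{90 \sqrt{7}}{2812498837} \approx -0.00028276$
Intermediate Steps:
$O{\left(t \right)} = -4 + \sqrt{-1 + t}$ ($O{\left(t \right)} = -4 + \sqrt{t - 1} = -4 + \sqrt{-1 + t}$)
$Q{\left(x,E \right)} = \frac{E}{3} + \frac{x}{3}$ ($Q{\left(x,E \right)} = \frac{x + E}{3} = \frac{E + x}{3} = \frac{E}{3} + \frac{x}{3}$)
$z = \frac{4}{5} - \frac{2 \sqrt{7}}{5}$ ($z = \frac{\left(-1\right) \left(-4 + \sqrt{-1 + 29}\right)}{5} = \frac{\left(-1\right) \left(-4 + \sqrt{28}\right)}{5} = \frac{\left(-1\right) \left(-4 + 2 \sqrt{7}\right)}{5} = \frac{4 - 2 \sqrt{7}}{5} = \frac{4}{5} - \frac{2 \sqrt{7}}{5} \approx -0.2583$)
$M{\left(s,J \right)} = J + s$
$\frac{1}{M{\left(-2748,z \right)} + Q{\left(-2325,\left(25 - 23\right) \left(-20\right) \right)}} = \frac{1}{\left(\left(\frac{4}{5} - \frac{2 \sqrt{7}}{5}\right) - 2748\right) + \left(\frac{\left(25 - 23\right) \left(-20\right)}{3} + \frac{1}{3} \left(-2325\right)\right)} = \frac{1}{\left(- \frac{13736}{5} - \frac{2 \sqrt{7}}{5}\right) - \left(775 - \frac{2 \left(-20\right)}{3}\right)} = \frac{1}{\left(- \frac{13736}{5} - \frac{2 \sqrt{7}}{5}\right) + \left(\frac{1}{3} \left(-40\right) - 775\right)} = \frac{1}{\left(- \frac{13736}{5} - \frac{2 \sqrt{7}}{5}\right) - \frac{2365}{3}} = \frac{1}{- \frac{53033}{15} - \frac{2 \sqrt{7}}{5}}$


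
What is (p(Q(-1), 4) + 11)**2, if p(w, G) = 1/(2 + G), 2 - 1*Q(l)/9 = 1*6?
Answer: 4489/36 ≈ 124.69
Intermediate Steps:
Q(l) = -36 (Q(l) = 18 - 9*6 = 18 - 54 = -36)
(p(Q(-1), 4) + 11)**2 = (1/(2 + 4) + 11)**2 = (1/6 + 11)**2 = (67/6)**2 = 4489/36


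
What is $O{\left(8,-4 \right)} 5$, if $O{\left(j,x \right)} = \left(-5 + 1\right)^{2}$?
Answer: $80$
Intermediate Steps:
$O{\left(j,x \right)} = 16$ ($O{\left(j,x \right)} = \left(-4\right)^{2} = 16$)
$O{\left(8,-4 \right)} 5 = 16 \cdot 5 = 80$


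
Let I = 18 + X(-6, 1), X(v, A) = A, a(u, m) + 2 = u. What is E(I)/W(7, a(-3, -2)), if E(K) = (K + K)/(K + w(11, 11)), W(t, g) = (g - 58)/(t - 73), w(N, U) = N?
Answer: 418/315 ≈ 1.3270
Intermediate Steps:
a(u, m) = -2 + u
I = 19 (I = 18 + 1 = 19)
W(t, g) = (-58 + g)/(-73 + t)
E(K) = 2*K/(11 + K) (E(K) = (K + K)/(K + 11) = (2*K)/(11 + K) = 2*K/(11 + K))
E(I)/W(7, a(-3, -2)) = (2*19/(11 + 19))/(((-58 + (-2 - 3))/(-73 + 7))) = (2*19/30)/(((-58 - 5)/(-66))) = (2*19*(1/30))/((-1/66*(-63))) = 19/(15*(21/22)) = (19/15)*(22/21) = 418/315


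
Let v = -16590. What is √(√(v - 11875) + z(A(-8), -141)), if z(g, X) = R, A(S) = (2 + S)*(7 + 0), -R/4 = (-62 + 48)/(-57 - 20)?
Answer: √(-88 + 121*I*√28465)/11 ≈ 9.1649 + 9.2045*I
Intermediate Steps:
R = -8/11 (R = -4*(-62 + 48)/(-57 - 20) = -(-56)/(-77) = -(-56)*(-1)/77 = -4*2/11 = -8/11 ≈ -0.72727)
A(S) = 14 + 7*S (A(S) = (2 + S)*7 = 14 + 7*S)
z(g, X) = -8/11
√(√(v - 11875) + z(A(-8), -141)) = √(√(-16590 - 11875) - 8/11) = √(√(-28465) - 8/11) = √(I*√28465 - 8/11) = √(-8/11 + I*√28465)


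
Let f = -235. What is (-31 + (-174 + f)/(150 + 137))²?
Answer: 86601636/82369 ≈ 1051.4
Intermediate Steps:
(-31 + (-174 + f)/(150 + 137))² = (-31 + (-174 - 235)/(150 + 137))² = (-31 - 409/287)² = (-9306/287)² = 86601636/82369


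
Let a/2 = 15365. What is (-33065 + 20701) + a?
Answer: 18366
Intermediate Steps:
a = 30730 (a = 2*15365 = 30730)
(-33065 + 20701) + a = (-33065 + 20701) + 30730 = -12364 + 30730 = 18366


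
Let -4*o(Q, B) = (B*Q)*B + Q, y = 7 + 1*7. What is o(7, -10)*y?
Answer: -4949/2 ≈ -2474.5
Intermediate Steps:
y = 14 (y = 7 + 7 = 14)
o(Q, B) = -Q/4 - Q*B²/4 (o(Q, B) = -((B*Q)*B + Q)/4 = -(Q*B² + Q)/4 = -(Q + Q*B²)/4 = -Q/4 - Q*B²/4)
o(7, -10)*y = -¼*7*(1 + (-10)²)*14 = -¼*7*(1 + 100)*14 = -¼*7*101*14 = -707/4*14 = -4949/2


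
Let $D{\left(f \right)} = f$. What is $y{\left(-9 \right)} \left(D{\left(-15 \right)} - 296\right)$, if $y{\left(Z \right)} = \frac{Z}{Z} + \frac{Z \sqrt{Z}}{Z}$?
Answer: $-311 - 933 i \approx -311.0 - 933.0 i$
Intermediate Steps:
$y{\left(Z \right)} = 1 + \sqrt{Z}$ ($y{\left(Z \right)} = 1 + \frac{Z^{\frac{3}{2}}}{Z} = 1 + \sqrt{Z}$)
$y{\left(-9 \right)} \left(D{\left(-15 \right)} - 296\right) = \left(1 + \sqrt{-9}\right) \left(-15 - 296\right) = \left(1 + 3 i\right) \left(-311\right) = -311 - 933 i$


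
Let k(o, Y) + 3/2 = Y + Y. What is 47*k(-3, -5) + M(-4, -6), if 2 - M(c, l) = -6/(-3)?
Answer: -1081/2 ≈ -540.50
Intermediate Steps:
M(c, l) = 0 (M(c, l) = 2 - (-6)/(-3) = 2 - (-6)*(-1)/3 = 2 - 1*2 = 2 - 2 = 0)
k(o, Y) = -3/2 + 2*Y (k(o, Y) = -3/2 + (Y + Y) = -3/2 + 2*Y)
47*k(-3, -5) + M(-4, -6) = 47*(-3/2 + 2*(-5)) + 0 = 47*(-3/2 - 10) + 0 = 47*(-23/2) + 0 = -1081/2 + 0 = -1081/2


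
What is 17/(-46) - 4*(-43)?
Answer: 7895/46 ≈ 171.63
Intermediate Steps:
17/(-46) - 4*(-43) = 17*(-1/46) + 172 = -17/46 + 172 = 7895/46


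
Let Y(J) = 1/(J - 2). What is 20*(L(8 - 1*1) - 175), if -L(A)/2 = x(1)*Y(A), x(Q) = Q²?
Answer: -3508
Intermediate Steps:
Y(J) = 1/(-2 + J)
L(A) = -2/(-2 + A) (L(A) = -2*1²/(-2 + A) = -2/(-2 + A))
20*(L(8 - 1*1) - 175) = 20*(-2/(-2 + (8 - 1*1)) - 175) = 20*(-2/(-2 + (8 - 1)) - 175) = 20*(-2/(-2 + 7) - 175) = 20*(-2/5 - 175) = 20*(-2*⅕ - 175) = 20*(-⅖ - 175) = 20*(-877/5) = -3508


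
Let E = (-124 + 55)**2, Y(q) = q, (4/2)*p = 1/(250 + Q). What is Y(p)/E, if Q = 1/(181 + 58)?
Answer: 239/568949022 ≈ 4.2007e-7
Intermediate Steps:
Q = 1/239 ≈ 0.0041841
p = 239/119502 (p = 1/(2*(250 + 1/239)) = 1/(2*(59751/239)) = (1/2)*(239/59751) = 239/119502 ≈ 0.0020000)
E = 4761 (E = (-69)**2 = 4761)
Y(p)/E = (239/119502)/4761 = (239/119502)*(1/4761) = 239/568949022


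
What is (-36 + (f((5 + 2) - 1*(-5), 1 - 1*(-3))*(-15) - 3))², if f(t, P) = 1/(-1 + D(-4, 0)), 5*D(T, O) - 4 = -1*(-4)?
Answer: 4096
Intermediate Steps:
D(T, O) = 8/5 (D(T, O) = ⅘ + (-1*(-4))/5 = ⅘ + (⅕)*4 = ⅘ + ⅘ = 8/5)
f(t, P) = 5/3 (f(t, P) = 1/(-1 + 8/5) = 1/(⅗) = 5/3)
(-36 + (f((5 + 2) - 1*(-5), 1 - 1*(-3))*(-15) - 3))² = (-36 + ((5/3)*(-15) - 3))² = (-36 + (-25 - 3))² = (-36 - 28)² = (-64)² = 4096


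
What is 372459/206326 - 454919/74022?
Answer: -16572864374/3818165793 ≈ -4.3405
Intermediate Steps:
372459/206326 - 454919/74022 = -16572864374/3818165793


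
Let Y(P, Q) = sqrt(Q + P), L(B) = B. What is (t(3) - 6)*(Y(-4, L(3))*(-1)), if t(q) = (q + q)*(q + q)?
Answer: -30*I ≈ -30.0*I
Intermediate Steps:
t(q) = 4*q**2 (t(q) = (2*q)*(2*q) = 4*q**2)
Y(P, Q) = sqrt(P + Q)
(t(3) - 6)*(Y(-4, L(3))*(-1)) = (4*3**2 - 6)*(sqrt(-4 + 3)*(-1)) = (4*9 - 6)*(sqrt(-1)*(-1)) = (36 - 6)*(I*(-1)) = 30*(-I) = -30*I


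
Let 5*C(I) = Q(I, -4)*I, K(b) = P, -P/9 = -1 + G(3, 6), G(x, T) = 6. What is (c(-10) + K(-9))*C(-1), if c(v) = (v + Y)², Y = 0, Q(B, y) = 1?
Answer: -11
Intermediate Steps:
c(v) = v² (c(v) = (v + 0)² = v²)
P = -45 (P = -9*(-1 + 6) = -9*5 = -45)
K(b) = -45
C(I) = I/5 (C(I) = (1*I)/5 = I/5)
(c(-10) + K(-9))*C(-1) = ((-10)² - 45)*((⅕)*(-1)) = (100 - 45)*(-⅕) = 55*(-⅕) = -11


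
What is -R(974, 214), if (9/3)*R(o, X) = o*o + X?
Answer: -948890/3 ≈ -3.1630e+5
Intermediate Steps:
R(o, X) = X/3 + o**2/3 (R(o, X) = (o*o + X)/3 = (o**2 + X)/3 = (X + o**2)/3 = X/3 + o**2/3)
-R(974, 214) = -((1/3)*214 + (1/3)*974**2) = -(214/3 + (1/3)*948676) = -(214/3 + 948676/3) = -1*948890/3 = -948890/3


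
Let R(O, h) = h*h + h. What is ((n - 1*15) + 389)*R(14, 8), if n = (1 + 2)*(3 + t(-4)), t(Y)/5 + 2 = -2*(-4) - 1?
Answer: 32976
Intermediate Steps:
t(Y) = 25 (t(Y) = -10 + 5*(-2*(-4) - 1) = -10 + 5*(8 - 1) = -10 + 5*7 = -10 + 35 = 25)
R(O, h) = h + h² (R(O, h) = h² + h = h + h²)
n = 84 (n = (1 + 2)*(3 + 25) = 3*28 = 84)
((n - 1*15) + 389)*R(14, 8) = ((84 - 1*15) + 389)*(8*(1 + 8)) = ((84 - 15) + 389)*(8*9) = (69 + 389)*72 = 458*72 = 32976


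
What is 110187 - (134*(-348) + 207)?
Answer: 156612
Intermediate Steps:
110187 - (134*(-348) + 207) = 110187 - (-46632 + 207) = 110187 - 1*(-46425) = 110187 + 46425 = 156612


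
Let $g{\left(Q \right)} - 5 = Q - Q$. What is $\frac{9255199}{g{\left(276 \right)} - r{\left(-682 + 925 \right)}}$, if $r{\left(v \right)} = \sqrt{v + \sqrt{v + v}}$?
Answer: $\frac{9255199}{5 - \sqrt{243 + 9 \sqrt{6}}} \approx -8.2048 \cdot 10^{5}$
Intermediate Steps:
$r{\left(v \right)} = \sqrt{v + \sqrt{2} \sqrt{v}}$ ($r{\left(v \right)} = \sqrt{v + \sqrt{2 v}} = \sqrt{v + \sqrt{2} \sqrt{v}}$)
$g{\left(Q \right)} = 5$ ($g{\left(Q \right)} = 5 + \left(Q - Q\right) = 5 + 0 = 5$)
$\frac{9255199}{g{\left(276 \right)} - r{\left(-682 + 925 \right)}} = \frac{9255199}{5 - \sqrt{\left(-682 + 925\right) + \sqrt{2} \sqrt{-682 + 925}}} = \frac{9255199}{5 - \sqrt{243 + \sqrt{2} \sqrt{243}}} = \frac{9255199}{5 - \sqrt{243 + \sqrt{2} \cdot 9 \sqrt{3}}} = \frac{9255199}{5 - \sqrt{243 + 9 \sqrt{6}}}$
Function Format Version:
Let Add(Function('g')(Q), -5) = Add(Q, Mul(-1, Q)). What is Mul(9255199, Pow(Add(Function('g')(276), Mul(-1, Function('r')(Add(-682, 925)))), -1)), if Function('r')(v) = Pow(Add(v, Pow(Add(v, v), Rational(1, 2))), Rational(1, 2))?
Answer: Mul(9255199, Pow(Add(5, Mul(-1, Pow(Add(243, Mul(9, Pow(6, Rational(1, 2)))), Rational(1, 2)))), -1)) ≈ -8.2048e+5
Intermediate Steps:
Function('r')(v) = Pow(Add(v, Mul(Pow(2, Rational(1, 2)), Pow(v, Rational(1, 2)))), Rational(1, 2)) (Function('r')(v) = Pow(Add(v, Pow(Mul(2, v), Rational(1, 2))), Rational(1, 2)) = Pow(Add(v, Mul(Pow(2, Rational(1, 2)), Pow(v, Rational(1, 2)))), Rational(1, 2)))
Function('g')(Q) = 5 (Function('g')(Q) = Add(5, Add(Q, Mul(-1, Q))) = Add(5, 0) = 5)
Mul(9255199, Pow(Add(Function('g')(276), Mul(-1, Function('r')(Add(-682, 925)))), -1)) = Mul(9255199, Pow(Add(5, Mul(-1, Pow(Add(Add(-682, 925), Mul(Pow(2, Rational(1, 2)), Pow(Add(-682, 925), Rational(1, 2)))), Rational(1, 2)))), -1)) = Mul(9255199, Pow(Add(5, Mul(-1, Pow(Add(243, Mul(Pow(2, Rational(1, 2)), Pow(243, Rational(1, 2)))), Rational(1, 2)))), -1)) = Mul(9255199, Pow(Add(5, Mul(-1, Pow(Add(243, Mul(Pow(2, Rational(1, 2)), Mul(9, Pow(3, Rational(1, 2))))), Rational(1, 2)))), -1)) = Mul(9255199, Pow(Add(5, Mul(-1, Pow(Add(243, Mul(9, Pow(6, Rational(1, 2)))), Rational(1, 2)))), -1))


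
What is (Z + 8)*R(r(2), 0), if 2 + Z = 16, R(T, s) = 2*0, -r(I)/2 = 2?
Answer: 0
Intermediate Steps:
r(I) = -4 (r(I) = -2*2 = -4)
R(T, s) = 0
Z = 14 (Z = -2 + 16 = 14)
(Z + 8)*R(r(2), 0) = (14 + 8)*0 = 22*0 = 0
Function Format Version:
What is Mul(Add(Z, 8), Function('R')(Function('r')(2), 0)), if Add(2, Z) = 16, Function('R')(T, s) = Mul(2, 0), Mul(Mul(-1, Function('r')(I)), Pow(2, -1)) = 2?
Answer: 0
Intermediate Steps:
Function('r')(I) = -4 (Function('r')(I) = Mul(-2, 2) = -4)
Function('R')(T, s) = 0
Z = 14 (Z = Add(-2, 16) = 14)
Mul(Add(Z, 8), Function('R')(Function('r')(2), 0)) = Mul(Add(14, 8), 0) = Mul(22, 0) = 0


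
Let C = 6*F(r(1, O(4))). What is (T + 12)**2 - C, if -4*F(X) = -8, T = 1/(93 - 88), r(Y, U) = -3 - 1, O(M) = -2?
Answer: 3421/25 ≈ 136.84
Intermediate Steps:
r(Y, U) = -4
T = 1/5 ≈ 0.20000
F(X) = 2 (F(X) = -1/4*(-8) = 2)
C = 12 (C = 6*2 = 12)
(T + 12)**2 - C = (1/5 + 12)**2 - 1*12 = (61/5)**2 - 12 = 3721/25 - 12 = 3421/25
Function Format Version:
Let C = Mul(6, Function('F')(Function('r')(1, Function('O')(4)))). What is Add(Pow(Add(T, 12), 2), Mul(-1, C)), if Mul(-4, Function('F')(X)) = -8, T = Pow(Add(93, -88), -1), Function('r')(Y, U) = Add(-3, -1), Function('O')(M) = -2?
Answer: Rational(3421, 25) ≈ 136.84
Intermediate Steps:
Function('r')(Y, U) = -4
T = Rational(1, 5) (T = Pow(5, -1) = Rational(1, 5) ≈ 0.20000)
Function('F')(X) = 2 (Function('F')(X) = Mul(Rational(-1, 4), -8) = 2)
C = 12 (C = Mul(6, 2) = 12)
Add(Pow(Add(T, 12), 2), Mul(-1, C)) = Add(Pow(Add(Rational(1, 5), 12), 2), Mul(-1, 12)) = Add(Pow(Rational(61, 5), 2), -12) = Add(Rational(3721, 25), -12) = Rational(3421, 25)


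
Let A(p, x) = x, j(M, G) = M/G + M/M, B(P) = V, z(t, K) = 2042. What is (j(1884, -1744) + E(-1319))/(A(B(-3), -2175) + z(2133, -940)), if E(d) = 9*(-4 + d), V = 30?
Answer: 741641/8284 ≈ 89.527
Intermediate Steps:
B(P) = 30
E(d) = -36 + 9*d
j(M, G) = 1 + M/G (j(M, G) = M/G + 1 = 1 + M/G)
(j(1884, -1744) + E(-1319))/(A(B(-3), -2175) + z(2133, -940)) = ((-1744 + 1884)/(-1744) + (-36 + 9*(-1319)))/(-2175 + 2042) = (-1/1744*140 + (-36 - 11871))/(-133) = (-35/436 - 11907)*(-1/133) = -5191487/436*(-1/133) = 741641/8284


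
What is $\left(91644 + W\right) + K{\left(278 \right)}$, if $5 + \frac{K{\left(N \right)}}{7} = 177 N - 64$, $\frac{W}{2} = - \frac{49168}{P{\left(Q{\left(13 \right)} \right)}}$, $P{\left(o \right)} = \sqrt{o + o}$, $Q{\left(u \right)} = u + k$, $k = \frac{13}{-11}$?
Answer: $435603 - \frac{49168 \sqrt{715}}{65} \approx 4.1538 \cdot 10^{5}$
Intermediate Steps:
$k = - \frac{13}{11}$ ($k = 13 \left(- \frac{1}{11}\right) = - \frac{13}{11} \approx -1.1818$)
$Q{\left(u \right)} = - \frac{13}{11} + u$ ($Q{\left(u \right)} = u - \frac{13}{11} = - \frac{13}{11} + u$)
$P{\left(o \right)} = \sqrt{2} \sqrt{o}$ ($P{\left(o \right)} = \sqrt{2 o} = \sqrt{2} \sqrt{o}$)
$W = - \frac{49168 \sqrt{715}}{65}$ ($W = 2 \left(- \frac{49168}{\sqrt{2} \sqrt{- \frac{13}{11} + 13}}\right) = 2 \left(- \frac{49168}{\sqrt{2} \sqrt{\frac{130}{11}}}\right) = 2 \left(- \frac{49168}{\sqrt{2} \frac{\sqrt{1430}}{11}}\right) = 2 \left(- \frac{49168}{\frac{2}{11} \sqrt{715}}\right) = 2 \left(- 49168 \frac{\sqrt{715}}{130}\right) = 2 \left(- \frac{24584 \sqrt{715}}{65}\right) = - \frac{49168 \sqrt{715}}{65} \approx -20227.0$)
$K{\left(N \right)} = -483 + 1239 N$ ($K{\left(N \right)} = -35 + 7 \left(177 N - 64\right) = -35 + 7 \left(-64 + 177 N\right) = -35 + \left(-448 + 1239 N\right) = -483 + 1239 N$)
$\left(91644 + W\right) + K{\left(278 \right)} = \left(91644 - \frac{49168 \sqrt{715}}{65}\right) + \left(-483 + 1239 \cdot 278\right) = \left(91644 - \frac{49168 \sqrt{715}}{65}\right) + \left(-483 + 344442\right) = \left(91644 - \frac{49168 \sqrt{715}}{65}\right) + 343959 = 435603 - \frac{49168 \sqrt{715}}{65}$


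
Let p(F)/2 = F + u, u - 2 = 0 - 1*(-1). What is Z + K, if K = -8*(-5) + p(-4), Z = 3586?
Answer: 3624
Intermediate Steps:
u = 3 (u = 2 + (0 - 1*(-1)) = 2 + (0 + 1) = 2 + 1 = 3)
p(F) = 6 + 2*F (p(F) = 2*(F + 3) = 2*(3 + F) = 6 + 2*F)
K = 38 (K = -8*(-5) + (6 + 2*(-4)) = 40 + (6 - 8) = 40 - 2 = 38)
Z + K = 3586 + 38 = 3624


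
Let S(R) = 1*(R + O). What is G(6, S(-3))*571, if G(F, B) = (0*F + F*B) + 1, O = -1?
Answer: -13133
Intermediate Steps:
S(R) = -1 + R (S(R) = 1*(R - 1) = 1*(-1 + R) = -1 + R)
G(F, B) = 1 + B*F (G(F, B) = (0 + B*F) + 1 = B*F + 1 = 1 + B*F)
G(6, S(-3))*571 = (1 + (-1 - 3)*6)*571 = (1 - 4*6)*571 = (1 - 24)*571 = -23*571 = -13133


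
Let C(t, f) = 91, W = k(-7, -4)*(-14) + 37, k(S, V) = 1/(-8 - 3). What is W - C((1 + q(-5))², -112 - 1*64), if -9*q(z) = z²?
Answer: -580/11 ≈ -52.727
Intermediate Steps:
k(S, V) = -1/11 (k(S, V) = 1/(-11) = -1/11)
q(z) = -z²/9
W = 421/11 (W = -1/11*(-14) + 37 = 14/11 + 37 = 421/11 ≈ 38.273)
W - C((1 + q(-5))², -112 - 1*64) = 421/11 - 1*91 = 421/11 - 91 = -580/11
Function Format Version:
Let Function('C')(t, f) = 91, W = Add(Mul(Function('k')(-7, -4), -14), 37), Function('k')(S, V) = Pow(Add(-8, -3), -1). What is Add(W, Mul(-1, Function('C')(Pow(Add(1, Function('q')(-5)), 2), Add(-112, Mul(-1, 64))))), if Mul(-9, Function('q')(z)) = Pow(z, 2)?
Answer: Rational(-580, 11) ≈ -52.727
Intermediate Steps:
Function('k')(S, V) = Rational(-1, 11) (Function('k')(S, V) = Pow(-11, -1) = Rational(-1, 11))
Function('q')(z) = Mul(Rational(-1, 9), Pow(z, 2))
W = Rational(421, 11) (W = Add(Mul(Rational(-1, 11), -14), 37) = Add(Rational(14, 11), 37) = Rational(421, 11) ≈ 38.273)
Add(W, Mul(-1, Function('C')(Pow(Add(1, Function('q')(-5)), 2), Add(-112, Mul(-1, 64))))) = Add(Rational(421, 11), Mul(-1, 91)) = Add(Rational(421, 11), -91) = Rational(-580, 11)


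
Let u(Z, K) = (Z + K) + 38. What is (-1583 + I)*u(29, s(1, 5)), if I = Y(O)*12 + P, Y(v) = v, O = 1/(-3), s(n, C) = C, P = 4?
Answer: -113976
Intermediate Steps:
O = -1/3 ≈ -0.33333
u(Z, K) = 38 + K + Z (u(Z, K) = (K + Z) + 38 = 38 + K + Z)
I = 0 (I = -1/3*12 + 4 = -4 + 4 = 0)
(-1583 + I)*u(29, s(1, 5)) = (-1583 + 0)*(38 + 5 + 29) = -1583*72 = -113976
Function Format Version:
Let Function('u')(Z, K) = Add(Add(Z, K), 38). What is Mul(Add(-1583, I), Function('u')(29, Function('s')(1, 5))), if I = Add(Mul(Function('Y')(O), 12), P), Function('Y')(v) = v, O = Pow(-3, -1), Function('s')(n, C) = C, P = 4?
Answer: -113976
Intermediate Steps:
O = Rational(-1, 3) ≈ -0.33333
Function('u')(Z, K) = Add(38, K, Z) (Function('u')(Z, K) = Add(Add(K, Z), 38) = Add(38, K, Z))
I = 0 (I = Add(Mul(Rational(-1, 3), 12), 4) = Add(-4, 4) = 0)
Mul(Add(-1583, I), Function('u')(29, Function('s')(1, 5))) = Mul(Add(-1583, 0), Add(38, 5, 29)) = Mul(-1583, 72) = -113976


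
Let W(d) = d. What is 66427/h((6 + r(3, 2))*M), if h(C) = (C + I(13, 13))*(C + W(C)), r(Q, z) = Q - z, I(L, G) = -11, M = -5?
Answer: 66427/3220 ≈ 20.630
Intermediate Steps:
h(C) = 2*C*(-11 + C) (h(C) = (C - 11)*(C + C) = (-11 + C)*(2*C) = 2*C*(-11 + C))
66427/h((6 + r(3, 2))*M) = 66427/((2*((6 + (3 - 1*2))*(-5))*(-11 + (6 + (3 - 1*2))*(-5)))) = 66427/((2*((6 + (3 - 2))*(-5))*(-11 + (6 + (3 - 2))*(-5)))) = 66427/((2*((6 + 1)*(-5))*(-11 + (6 + 1)*(-5)))) = 66427/((2*(7*(-5))*(-11 + 7*(-5)))) = 66427/((2*(-35)*(-11 - 35))) = 66427/((2*(-35)*(-46))) = 66427/3220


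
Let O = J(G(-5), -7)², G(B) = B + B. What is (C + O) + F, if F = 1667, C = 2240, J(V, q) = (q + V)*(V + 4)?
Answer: 14311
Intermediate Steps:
G(B) = 2*B
J(V, q) = (4 + V)*(V + q) (J(V, q) = (V + q)*(4 + V) = (4 + V)*(V + q))
O = 10404 (O = ((2*(-5))² + 4*(2*(-5)) + 4*(-7) + (2*(-5))*(-7))² = ((-10)² + 4*(-10) - 28 - 10*(-7))² = (100 - 40 - 28 + 70)² = 102² = 10404)
(C + O) + F = (2240 + 10404) + 1667 = 12644 + 1667 = 14311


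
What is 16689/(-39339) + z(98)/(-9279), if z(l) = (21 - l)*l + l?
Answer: 5116283/13519503 ≈ 0.37844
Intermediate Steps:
z(l) = l + l*(21 - l) (z(l) = l*(21 - l) + l = l + l*(21 - l))
16689/(-39339) + z(98)/(-9279) = 16689/(-39339) + (98*(22 - 1*98))/(-9279) = 16689*(-1/39339) + (98*(22 - 98))*(-1/9279) = -5563/13113 + (98*(-76))*(-1/9279) = -5563/13113 - 7448*(-1/9279) = -5563/13113 + 7448/9279 = 5116283/13519503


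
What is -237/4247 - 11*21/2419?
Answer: -1554360/10273493 ≈ -0.15130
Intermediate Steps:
-237/4247 - 11*21/2419 = -237*1/4247 - 231*1/2419 = -237/4247 - 231/2419 = -1554360/10273493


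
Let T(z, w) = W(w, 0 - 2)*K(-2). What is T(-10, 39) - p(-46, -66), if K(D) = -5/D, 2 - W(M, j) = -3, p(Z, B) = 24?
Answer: -23/2 ≈ -11.500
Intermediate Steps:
W(M, j) = 5 (W(M, j) = 2 - 1*(-3) = 2 + 3 = 5)
T(z, w) = 25/2 (T(z, w) = 5*(-5/(-2)) = 5*(-5*(-½)) = 5*(5/2) = 25/2)
T(-10, 39) - p(-46, -66) = 25/2 - 1*24 = 25/2 - 24 = -23/2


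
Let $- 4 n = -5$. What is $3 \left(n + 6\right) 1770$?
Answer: $\frac{76995}{2} \approx 38498.0$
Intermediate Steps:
$n = \frac{5}{4}$ ($n = \left(- \frac{1}{4}\right) \left(-5\right) = \frac{5}{4} \approx 1.25$)
$3 \left(n + 6\right) 1770 = 3 \left(\frac{5}{4} + 6\right) 1770 = 3 \cdot \frac{29}{4} \cdot 1770 = \frac{87}{4} \cdot 1770 = \frac{76995}{2}$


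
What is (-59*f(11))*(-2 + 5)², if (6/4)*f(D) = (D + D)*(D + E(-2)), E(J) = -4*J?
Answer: -147972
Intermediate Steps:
f(D) = 4*D*(8 + D)/3 (f(D) = 2*((D + D)*(D - 4*(-2)))/3 = 2*((2*D)*(D + 8))/3 = 2*((2*D)*(8 + D))/3 = 2*(2*D*(8 + D))/3 = 4*D*(8 + D)/3)
(-59*f(11))*(-2 + 5)² = (-236*11*(8 + 11)/3)*(-2 + 5)² = -236*11*19/3*3² = -59*836/3*9 = -49324/3*9 = -147972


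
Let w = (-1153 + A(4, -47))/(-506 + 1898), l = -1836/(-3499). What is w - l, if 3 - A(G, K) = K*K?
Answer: -14308853/4870608 ≈ -2.9378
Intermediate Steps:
A(G, K) = 3 - K² (A(G, K) = 3 - K*K = 3 - K²)
l = 1836/3499 (l = -1836*(-1)/3499 = -1*(-1836/3499) = 1836/3499 ≈ 0.52472)
w = -3359/1392 (w = (-1153 + (3 - 1*(-47)²))/(-506 + 1898) = (-1153 + (3 - 1*2209))/1392 = (-1153 + (3 - 2209))*(1/1392) = (-1153 - 2206)*(1/1392) = -3359*1/1392 = -3359/1392 ≈ -2.4131)
w - l = -3359/1392 - 1*1836/3499 = -3359/1392 - 1836/3499 = -14308853/4870608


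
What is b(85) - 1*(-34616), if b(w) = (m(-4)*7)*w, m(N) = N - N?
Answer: 34616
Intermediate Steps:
m(N) = 0
b(w) = 0 (b(w) = (0*7)*w = 0*w = 0)
b(85) - 1*(-34616) = 0 - 1*(-34616) = 0 + 34616 = 34616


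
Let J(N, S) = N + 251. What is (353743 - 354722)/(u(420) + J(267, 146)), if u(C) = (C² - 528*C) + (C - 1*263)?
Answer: 979/44685 ≈ 0.021909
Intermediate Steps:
J(N, S) = 251 + N
u(C) = -263 + C² - 527*C (u(C) = (C² - 528*C) + (C - 263) = (C² - 528*C) + (-263 + C) = -263 + C² - 527*C)
(353743 - 354722)/(u(420) + J(267, 146)) = (353743 - 354722)/((-263 + 420² - 527*420) + (251 + 267)) = -979/((-263 + 176400 - 221340) + 518) = -979/(-45203 + 518) = -979/(-44685) = -979*(-1/44685) = 979/44685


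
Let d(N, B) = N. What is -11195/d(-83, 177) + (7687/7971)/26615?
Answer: 2374999345196/17608297695 ≈ 134.88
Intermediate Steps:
-11195/d(-83, 177) + (7687/7971)/26615 = -11195/(-83) + (7687/7971)/26615 = -11195*(-1/83) + (7687*(1/7971))*(1/26615) = 11195/83 + (7687/7971)*(1/26615) = 11195/83 + 7687/212148165 = 2374999345196/17608297695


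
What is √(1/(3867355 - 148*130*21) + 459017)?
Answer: 2*√1376425679905288785/3463315 ≈ 677.51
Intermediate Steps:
√(1/(3867355 - 148*130*21) + 459017) = √(1/(3867355 - 19240*21) + 459017) = √(1/(3867355 - 404040) + 459017) = √(1/3463315 + 459017) = √(1589720461356/3463315) = 2*√1376425679905288785/3463315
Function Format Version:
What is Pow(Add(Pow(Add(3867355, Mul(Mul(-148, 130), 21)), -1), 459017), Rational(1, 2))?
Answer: Mul(Rational(2, 3463315), Pow(1376425679905288785, Rational(1, 2))) ≈ 677.51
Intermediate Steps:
Pow(Add(Pow(Add(3867355, Mul(Mul(-148, 130), 21)), -1), 459017), Rational(1, 2)) = Pow(Add(Pow(Add(3867355, Mul(-19240, 21)), -1), 459017), Rational(1, 2)) = Pow(Add(Pow(Add(3867355, -404040), -1), 459017), Rational(1, 2)) = Pow(Add(Pow(3463315, -1), 459017), Rational(1, 2)) = Pow(Add(Rational(1, 3463315), 459017), Rational(1, 2)) = Pow(Rational(1589720461356, 3463315), Rational(1, 2)) = Mul(Rational(2, 3463315), Pow(1376425679905288785, Rational(1, 2)))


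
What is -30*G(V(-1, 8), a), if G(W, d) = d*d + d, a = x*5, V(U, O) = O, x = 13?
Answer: -128700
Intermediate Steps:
a = 65 (a = 13*5 = 65)
G(W, d) = d + d² (G(W, d) = d² + d = d + d²)
-30*G(V(-1, 8), a) = -1950*(1 + 65) = -1950*66 = -30*4290 = -128700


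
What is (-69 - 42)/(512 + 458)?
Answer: -111/970 ≈ -0.11443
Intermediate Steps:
(-69 - 42)/(512 + 458) = -111/970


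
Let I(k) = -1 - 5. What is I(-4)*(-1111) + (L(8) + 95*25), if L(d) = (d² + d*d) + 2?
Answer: 9171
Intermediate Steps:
I(k) = -6
L(d) = 2 + 2*d² (L(d) = (d² + d²) + 2 = 2*d² + 2 = 2 + 2*d²)
I(-4)*(-1111) + (L(8) + 95*25) = -6*(-1111) + ((2 + 2*8²) + 95*25) = 6666 + ((2 + 2*64) + 2375) = 6666 + ((2 + 128) + 2375) = 6666 + (130 + 2375) = 6666 + 2505 = 9171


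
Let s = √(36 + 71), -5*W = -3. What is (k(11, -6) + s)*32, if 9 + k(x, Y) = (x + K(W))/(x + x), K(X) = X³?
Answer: -373568/1375 + 32*√107 ≈ 59.325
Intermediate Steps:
W = ⅗ (W = -⅕*(-3) = ⅗ ≈ 0.60000)
k(x, Y) = -9 + (27/125 + x)/(2*x) (k(x, Y) = -9 + (x + (⅗)³)/(x + x) = -9 + (x + 27/125)/((2*x)) = -9 + (27/125 + x)*(1/(2*x)) = -9 + (27/125 + x)/(2*x))
s = √107 ≈ 10.344
(k(11, -6) + s)*32 = ((1/250)*(27 - 2125*11)/11 + √107)*32 = ((1/250)*(1/11)*(27 - 23375) + √107)*32 = ((1/250)*(1/11)*(-23348) + √107)*32 = (-11674/1375 + √107)*32 = -373568/1375 + 32*√107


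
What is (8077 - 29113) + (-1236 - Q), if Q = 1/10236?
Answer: -227976193/10236 ≈ -22272.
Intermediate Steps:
Q = 1/10236 ≈ 9.7694e-5
(8077 - 29113) + (-1236 - Q) = (8077 - 29113) + (-1236 - 1*1/10236) = -21036 + (-1236 - 1/10236) = -21036 - 12651697/10236 = -227976193/10236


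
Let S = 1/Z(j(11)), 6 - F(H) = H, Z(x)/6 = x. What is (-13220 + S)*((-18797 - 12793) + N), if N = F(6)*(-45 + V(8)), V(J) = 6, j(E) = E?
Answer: 4593812535/11 ≈ 4.1762e+8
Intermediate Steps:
Z(x) = 6*x
F(H) = 6 - H
S = 1/66 (S = 1/(6*11) = 1/66 ≈ 0.015152)
N = 0 (N = (6 - 1*6)*(-45 + 6) = (6 - 6)*(-39) = 0*(-39) = 0)
(-13220 + S)*((-18797 - 12793) + N) = (-13220 + 1/66)*((-18797 - 12793) + 0) = -872519*(-31590 + 0)/66 = -872519/66*(-31590) = 4593812535/11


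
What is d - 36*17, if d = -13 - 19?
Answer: -644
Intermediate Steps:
d = -32
d - 36*17 = -32 - 36*17 = -32 - 18*34 = -32 - 612 = -644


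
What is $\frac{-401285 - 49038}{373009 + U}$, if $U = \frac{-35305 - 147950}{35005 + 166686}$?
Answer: $- \frac{90826096193}{75232374964} \approx -1.2073$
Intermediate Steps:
$U = - \frac{183255}{201691} \approx -0.90859$
$\frac{-401285 - 49038}{373009 + U} = \frac{-401285 - 49038}{373009 - \frac{183255}{201691}} = - \frac{450323}{\frac{75232374964}{201691}} = \left(-450323\right) \frac{201691}{75232374964} = - \frac{90826096193}{75232374964}$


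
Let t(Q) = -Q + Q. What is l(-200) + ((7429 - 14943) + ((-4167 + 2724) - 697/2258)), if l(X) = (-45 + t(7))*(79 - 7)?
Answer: -27541523/2258 ≈ -12197.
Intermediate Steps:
t(Q) = 0
l(X) = -3240 (l(X) = (-45 + 0)*(79 - 7) = -45*72 = -3240)
l(-200) + ((7429 - 14943) + ((-4167 + 2724) - 697/2258)) = -3240 + ((7429 - 14943) + ((-4167 + 2724) - 697/2258)) = -3240 + (-7514 + (-1443 - 697*1/2258)) = -3240 + (-7514 + (-1443 - 697/2258)) = -3240 + (-7514 - 3258991/2258) = -3240 - 20225603/2258 = -27541523/2258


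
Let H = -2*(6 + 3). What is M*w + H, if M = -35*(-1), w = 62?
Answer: 2152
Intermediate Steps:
M = 35
H = -18 (H = -2*9 = -18)
M*w + H = 35*62 - 18 = 2170 - 18 = 2152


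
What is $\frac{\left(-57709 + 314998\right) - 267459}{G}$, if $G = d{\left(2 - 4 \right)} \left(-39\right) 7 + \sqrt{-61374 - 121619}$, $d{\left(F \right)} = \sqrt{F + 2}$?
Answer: $\frac{10170 i \sqrt{182993}}{182993} \approx 23.774 i$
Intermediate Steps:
$d{\left(F \right)} = \sqrt{2 + F}$
$G = i \sqrt{182993}$ ($G = \sqrt{2 + \left(2 - 4\right)} \left(-39\right) 7 + \sqrt{-61374 - 121619} = \sqrt{2 - 2} \left(-39\right) 7 + \sqrt{-182993} = \sqrt{0} \left(-39\right) 7 + i \sqrt{182993} = 0 \left(-39\right) 7 + i \sqrt{182993} = 0 \cdot 7 + i \sqrt{182993} = 0 + i \sqrt{182993} = i \sqrt{182993} \approx 427.78 i$)
$\frac{\left(-57709 + 314998\right) - 267459}{G} = \frac{\left(-57709 + 314998\right) - 267459}{i \sqrt{182993}} = \left(257289 - 267459\right) \left(- \frac{i \sqrt{182993}}{182993}\right) = - 10170 \left(- \frac{i \sqrt{182993}}{182993}\right) = \frac{10170 i \sqrt{182993}}{182993}$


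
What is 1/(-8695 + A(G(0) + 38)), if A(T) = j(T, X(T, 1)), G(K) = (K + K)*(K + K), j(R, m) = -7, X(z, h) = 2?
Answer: -1/8702 ≈ -0.00011492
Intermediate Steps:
G(K) = 4*K**2 (G(K) = (2*K)*(2*K) = 4*K**2)
A(T) = -7
1/(-8695 + A(G(0) + 38)) = 1/(-8695 - 7) = 1/(-8702) = -1/8702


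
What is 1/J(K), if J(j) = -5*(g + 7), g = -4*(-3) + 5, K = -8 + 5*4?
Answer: -1/120 ≈ -0.0083333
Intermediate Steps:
K = 12 (K = -8 + 20 = 12)
g = 17 (g = 12 + 5 = 17)
J(j) = -120 (J(j) = -5*(17 + 7) = -5*24 = -120)
1/J(K) = 1/(-120) = -1/120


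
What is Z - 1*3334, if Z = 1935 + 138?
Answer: -1261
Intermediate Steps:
Z = 2073
Z - 1*3334 = 2073 - 1*3334 = 2073 - 3334 = -1261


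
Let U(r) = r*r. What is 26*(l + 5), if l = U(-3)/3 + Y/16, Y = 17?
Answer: 1885/8 ≈ 235.63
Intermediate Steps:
U(r) = r²
l = 65/16 (l = (-3)²/3 + 17/16 = 9*(⅓) + 17*(1/16) = 3 + 17/16 = 65/16 ≈ 4.0625)
26*(l + 5) = 26*(65/16 + 5) = 26*(145/16) = 1885/8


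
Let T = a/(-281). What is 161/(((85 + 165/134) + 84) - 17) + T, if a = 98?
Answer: 4050060/5769773 ≈ 0.70194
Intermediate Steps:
T = -98/281 (T = 98/(-281) = 98*(-1/281) = -98/281 ≈ -0.34875)
161/(((85 + 165/134) + 84) - 17) + T = 161/(((85 + 165/134) + 84) - 17) - 98/281 = 161/((11555/134 + 84) - 17) - 98/281 = 161/(22811/134 - 17) - 98/281 = 161/(20533/134) - 98/281 = (134/20533)*161 - 98/281 = 21574/20533 - 98/281 = 4050060/5769773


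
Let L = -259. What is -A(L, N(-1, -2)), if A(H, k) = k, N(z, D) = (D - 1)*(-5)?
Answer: -15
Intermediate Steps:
N(z, D) = 5 - 5*D (N(z, D) = (-1 + D)*(-5) = 5 - 5*D)
-A(L, N(-1, -2)) = -(5 - 5*(-2)) = -(5 + 10) = -1*15 = -15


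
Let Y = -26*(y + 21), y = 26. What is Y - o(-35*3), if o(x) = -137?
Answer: -1085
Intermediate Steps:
Y = -1222 (Y = -26*(26 + 21) = -26*47 = -1222)
Y - o(-35*3) = -1222 - 1*(-137) = -1222 + 137 = -1085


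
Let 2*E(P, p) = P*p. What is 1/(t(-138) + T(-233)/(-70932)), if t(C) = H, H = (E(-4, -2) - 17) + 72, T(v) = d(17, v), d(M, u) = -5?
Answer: 70932/4184993 ≈ 0.016949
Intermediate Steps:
T(v) = -5
E(P, p) = P*p/2 (E(P, p) = (P*p)/2 = P*p/2)
H = 59 (H = ((½)*(-4)*(-2) - 17) + 72 = (4 - 17) + 72 = -13 + 72 = 59)
t(C) = 59
1/(t(-138) + T(-233)/(-70932)) = 1/(59 - 5/(-70932)) = 1/(59 - 5*(-1/70932)) = 1/(59 + 5/70932) = 1/(4184993/70932) = 70932/4184993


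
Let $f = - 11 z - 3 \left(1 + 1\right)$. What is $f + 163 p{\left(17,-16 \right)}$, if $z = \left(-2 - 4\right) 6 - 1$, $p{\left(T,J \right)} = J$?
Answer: $-2207$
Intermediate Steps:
$z = -37$ ($z = \left(-2 - 4\right) 6 - 1 = \left(-6\right) 6 - 1 = -36 - 1 = -37$)
$f = 401$ ($f = \left(-11\right) \left(-37\right) - 3 \left(1 + 1\right) = 407 - 6 = 401$)
$f + 163 p{\left(17,-16 \right)} = 401 + 163 \left(-16\right) = 401 - 2608 = -2207$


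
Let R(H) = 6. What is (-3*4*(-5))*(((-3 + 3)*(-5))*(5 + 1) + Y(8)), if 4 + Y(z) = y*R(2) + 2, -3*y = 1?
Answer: -240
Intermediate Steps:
y = -⅓ (y = -⅓*1 = -⅓ ≈ -0.33333)
Y(z) = -4 (Y(z) = -4 + (-⅓*6 + 2) = -4 + (-2 + 2) = -4 + 0 = -4)
(-3*4*(-5))*(((-3 + 3)*(-5))*(5 + 1) + Y(8)) = (-3*4*(-5))*(((-3 + 3)*(-5))*(5 + 1) - 4) = (-12*(-5))*((0*(-5))*6 - 4) = 60*(0*6 - 4) = 60*(0 - 4) = 60*(-4) = -240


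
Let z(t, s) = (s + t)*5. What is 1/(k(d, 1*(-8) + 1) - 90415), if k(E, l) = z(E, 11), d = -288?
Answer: -1/91800 ≈ -1.0893e-5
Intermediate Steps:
z(t, s) = 5*s + 5*t
k(E, l) = 55 + 5*E (k(E, l) = 5*11 + 5*E = 55 + 5*E)
1/(k(d, 1*(-8) + 1) - 90415) = 1/((55 + 5*(-288)) - 90415) = 1/((55 - 1440) - 90415) = 1/(-1385 - 90415) = 1/(-91800) = -1/91800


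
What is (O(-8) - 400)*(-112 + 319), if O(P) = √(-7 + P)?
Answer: -82800 + 207*I*√15 ≈ -82800.0 + 801.71*I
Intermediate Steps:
(O(-8) - 400)*(-112 + 319) = (√(-7 - 8) - 400)*(-112 + 319) = (√(-15) - 400)*207 = (I*√15 - 400)*207 = (-400 + I*√15)*207 = -82800 + 207*I*√15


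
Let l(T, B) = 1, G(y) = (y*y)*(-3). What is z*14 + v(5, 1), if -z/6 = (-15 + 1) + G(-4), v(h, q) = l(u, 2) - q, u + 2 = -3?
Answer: 5208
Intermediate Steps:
u = -5 (u = -2 - 3 = -5)
G(y) = -3*y² (G(y) = y²*(-3) = -3*y²)
v(h, q) = 1 - q
z = 372 (z = -6*((-15 + 1) - 3*(-4)²) = -6*(-14 - 3*16) = -6*(-14 - 48) = -6*(-62) = 372)
z*14 + v(5, 1) = 372*14 + (1 - 1*1) = 5208 + (1 - 1) = 5208 + 0 = 5208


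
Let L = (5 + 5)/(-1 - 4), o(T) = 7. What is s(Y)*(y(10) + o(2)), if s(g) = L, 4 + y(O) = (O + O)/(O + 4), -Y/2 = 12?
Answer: -62/7 ≈ -8.8571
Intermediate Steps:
L = -2 (L = 10/(-5) = 10*(-⅕) = -2)
Y = -24 (Y = -2*12 = -24)
y(O) = -4 + 2*O/(4 + O) (y(O) = -4 + (O + O)/(O + 4) = -4 + (2*O)/(4 + O) = -4 + 2*O/(4 + O))
s(g) = -2
s(Y)*(y(10) + o(2)) = -2*(2*(-8 - 1*10)/(4 + 10) + 7) = -2*(2*(-8 - 10)/14 + 7) = -2*(2*(1/14)*(-18) + 7) = -2*(-18/7 + 7) = -2*31/7 = -62/7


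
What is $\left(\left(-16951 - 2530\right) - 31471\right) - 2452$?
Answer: $-53404$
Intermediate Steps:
$\left(\left(-16951 - 2530\right) - 31471\right) - 2452 = \left(-19481 - 31471\right) - 2452 = -50952 - 2452 = -53404$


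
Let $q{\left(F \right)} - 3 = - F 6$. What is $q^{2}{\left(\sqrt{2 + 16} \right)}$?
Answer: $657 - 108 \sqrt{2} \approx 504.27$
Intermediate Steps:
$q{\left(F \right)} = 3 - 6 F$ ($q{\left(F \right)} = 3 + - F 6 = 3 - 6 F$)
$q^{2}{\left(\sqrt{2 + 16} \right)} = \left(3 - 6 \sqrt{2 + 16}\right)^{2} = \left(3 - 6 \sqrt{18}\right)^{2} = \left(3 - 6 \cdot 3 \sqrt{2}\right)^{2} = \left(3 - 18 \sqrt{2}\right)^{2}$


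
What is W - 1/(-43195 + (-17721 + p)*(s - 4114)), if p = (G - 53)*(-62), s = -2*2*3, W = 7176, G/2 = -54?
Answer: 228827706743/31887919 ≈ 7176.0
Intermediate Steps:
G = -108 (G = 2*(-54) = -108)
s = -12 (s = -4*3 = -12)
p = 9982 (p = (-108 - 53)*(-62) = -161*(-62) = 9982)
W - 1/(-43195 + (-17721 + p)*(s - 4114)) = 7176 - 1/(-43195 + (-17721 + 9982)*(-12 - 4114)) = 7176 - 1/(-43195 - 7739*(-4126)) = 7176 - 1/(-43195 + 31931114) = 7176 - 1/31887919 = 228827706743/31887919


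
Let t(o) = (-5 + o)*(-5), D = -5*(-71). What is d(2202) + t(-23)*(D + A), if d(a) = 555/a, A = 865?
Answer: 125367385/734 ≈ 1.7080e+5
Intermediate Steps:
D = 355
t(o) = 25 - 5*o
d(2202) + t(-23)*(D + A) = 555/2202 + (25 - 5*(-23))*(355 + 865) = 555*(1/2202) + (25 + 115)*1220 = 185/734 + 140*1220 = 185/734 + 170800 = 125367385/734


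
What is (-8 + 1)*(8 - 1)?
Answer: -49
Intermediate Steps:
(-8 + 1)*(8 - 1) = -7*7 = -49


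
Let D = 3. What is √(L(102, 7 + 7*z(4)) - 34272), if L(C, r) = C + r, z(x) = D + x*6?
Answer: I*√33974 ≈ 184.32*I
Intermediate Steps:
z(x) = 3 + 6*x (z(x) = 3 + x*6 = 3 + 6*x)
√(L(102, 7 + 7*z(4)) - 34272) = √((102 + (7 + 7*(3 + 6*4))) - 34272) = √((102 + (7 + 7*(3 + 24))) - 34272) = √((102 + (7 + 7*27)) - 34272) = √((102 + (7 + 189)) - 34272) = √((102 + 196) - 34272) = √(298 - 34272) = √(-33974) = I*√33974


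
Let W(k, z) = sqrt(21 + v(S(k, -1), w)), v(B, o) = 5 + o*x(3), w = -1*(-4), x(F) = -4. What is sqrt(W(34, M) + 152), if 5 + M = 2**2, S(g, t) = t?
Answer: sqrt(152 + sqrt(10)) ≈ 12.456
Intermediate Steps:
M = -1 (M = -5 + 2**2 = -5 + 4 = -1)
w = 4
v(B, o) = 5 - 4*o (v(B, o) = 5 + o*(-4) = 5 - 4*o)
W(k, z) = sqrt(10) (W(k, z) = sqrt(21 + (5 - 4*4)) = sqrt(21 + (5 - 16)) = sqrt(21 - 11) = sqrt(10))
sqrt(W(34, M) + 152) = sqrt(sqrt(10) + 152) = sqrt(152 + sqrt(10))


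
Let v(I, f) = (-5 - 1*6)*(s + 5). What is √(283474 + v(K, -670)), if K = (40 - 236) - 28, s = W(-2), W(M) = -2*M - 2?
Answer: √283397 ≈ 532.35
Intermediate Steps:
W(M) = -2 - 2*M
s = 2 (s = -2 - 2*(-2) = -2 + 4 = 2)
K = -224 (K = -196 - 28 = -224)
v(I, f) = -77 (v(I, f) = (-5 - 1*6)*(2 + 5) = (-5 - 6)*7 = -11*7 = -77)
√(283474 + v(K, -670)) = √(283474 - 77) = √283397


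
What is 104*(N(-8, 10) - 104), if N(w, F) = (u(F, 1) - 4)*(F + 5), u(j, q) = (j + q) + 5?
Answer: 7904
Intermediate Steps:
u(j, q) = 5 + j + q
N(w, F) = (2 + F)*(5 + F) (N(w, F) = ((5 + F + 1) - 4)*(F + 5) = ((6 + F) - 4)*(5 + F) = (2 + F)*(5 + F))
104*(N(-8, 10) - 104) = 104*((10 + 10 + 10*(6 + 10)) - 104) = 104*((10 + 10 + 10*16) - 104) = 104*((10 + 10 + 160) - 104) = 104*(180 - 104) = 104*76 = 7904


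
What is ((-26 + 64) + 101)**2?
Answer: 19321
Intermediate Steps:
((-26 + 64) + 101)**2 = (38 + 101)**2 = 139**2 = 19321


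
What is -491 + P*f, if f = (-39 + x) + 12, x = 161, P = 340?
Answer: 45069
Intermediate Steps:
f = 134 (f = (-39 + 161) + 12 = 122 + 12 = 134)
-491 + P*f = -491 + 340*134 = -491 + 45560 = 45069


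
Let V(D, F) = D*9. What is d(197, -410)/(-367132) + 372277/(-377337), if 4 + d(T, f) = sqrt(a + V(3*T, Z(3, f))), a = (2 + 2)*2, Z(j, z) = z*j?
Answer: -34168322554/34633121871 - sqrt(5327)/367132 ≈ -0.98678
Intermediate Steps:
Z(j, z) = j*z
V(D, F) = 9*D
a = 8 (a = 4*2 = 8)
d(T, f) = -4 + sqrt(8 + 27*T) (d(T, f) = -4 + sqrt(8 + 9*(3*T)) = -4 + sqrt(8 + 27*T))
d(197, -410)/(-367132) + 372277/(-377337) = (-4 + sqrt(8 + 27*197))/(-367132) + 372277/(-377337) = (-4 + sqrt(8 + 5319))*(-1/367132) + 372277*(-1/377337) = (-4 + sqrt(5327))*(-1/367132) - 372277/377337 = (1/91783 - sqrt(5327)/367132) - 372277/377337 = -34168322554/34633121871 - sqrt(5327)/367132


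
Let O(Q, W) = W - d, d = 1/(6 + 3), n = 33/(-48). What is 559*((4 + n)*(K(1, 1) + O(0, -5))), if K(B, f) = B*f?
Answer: -1096199/144 ≈ -7612.5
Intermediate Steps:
n = -11/16 (n = 33*(-1/48) = -11/16 ≈ -0.68750)
d = 1/9 ≈ 0.11111
O(Q, W) = -1/9 + W (O(Q, W) = W - 1*1/9 = W - 1/9 = -1/9 + W)
559*((4 + n)*(K(1, 1) + O(0, -5))) = 559*((4 - 11/16)*(1*1 + (-1/9 - 5))) = 559*(53*(1 - 46/9)/16) = 559*((53/16)*(-37/9)) = 559*(-1961/144) = -1096199/144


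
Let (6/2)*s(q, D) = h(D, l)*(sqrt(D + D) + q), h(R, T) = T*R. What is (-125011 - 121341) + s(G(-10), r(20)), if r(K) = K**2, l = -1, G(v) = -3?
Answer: -245952 - 8000*sqrt(2)/3 ≈ -2.4972e+5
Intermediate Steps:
h(R, T) = R*T
s(q, D) = -D*(q + sqrt(2)*sqrt(D))/3 (s(q, D) = ((D*(-1))*(sqrt(D + D) + q))/3 = ((-D)*(sqrt(2*D) + q))/3 = ((-D)*(sqrt(2)*sqrt(D) + q))/3 = ((-D)*(q + sqrt(2)*sqrt(D)))/3 = (-D*(q + sqrt(2)*sqrt(D)))/3 = -D*(q + sqrt(2)*sqrt(D))/3)
(-125011 - 121341) + s(G(-10), r(20)) = (-125011 - 121341) - 1/3*20**2*(-3 + sqrt(2)*sqrt(20**2)) = -246352 - 1/3*400*(-3 + sqrt(2)*sqrt(400)) = -246352 - 1/3*400*(-3 + sqrt(2)*20) = -246352 - 1/3*400*(-3 + 20*sqrt(2)) = -246352 + (400 - 8000*sqrt(2)/3) = -245952 - 8000*sqrt(2)/3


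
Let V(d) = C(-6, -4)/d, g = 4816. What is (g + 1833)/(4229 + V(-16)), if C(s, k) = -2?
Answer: 53192/33833 ≈ 1.5722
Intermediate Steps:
V(d) = -2/d
(g + 1833)/(4229 + V(-16)) = (4816 + 1833)/(4229 - 2/(-16)) = 6649/(4229 - 2*(-1/16)) = 6649/(4229 + ⅛) = 6649/(33833/8) = 6649*(8/33833) = 53192/33833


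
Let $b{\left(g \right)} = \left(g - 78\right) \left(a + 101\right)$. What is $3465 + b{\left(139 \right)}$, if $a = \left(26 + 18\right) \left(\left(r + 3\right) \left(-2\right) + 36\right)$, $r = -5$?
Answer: $116986$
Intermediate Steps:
$a = 1760$ ($a = \left(26 + 18\right) \left(\left(-5 + 3\right) \left(-2\right) + 36\right) = 44 \left(\left(-2\right) \left(-2\right) + 36\right) = 44 \left(4 + 36\right) = 44 \cdot 40 = 1760$)
$b{\left(g \right)} = -145158 + 1861 g$ ($b{\left(g \right)} = \left(g - 78\right) \left(1760 + 101\right) = \left(-78 + g\right) 1861 = -145158 + 1861 g$)
$3465 + b{\left(139 \right)} = 3465 + \left(-145158 + 1861 \cdot 139\right) = 3465 + \left(-145158 + 258679\right) = 3465 + 113521 = 116986$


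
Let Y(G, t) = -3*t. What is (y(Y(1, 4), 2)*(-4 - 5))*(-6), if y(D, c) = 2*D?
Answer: -1296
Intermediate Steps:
(y(Y(1, 4), 2)*(-4 - 5))*(-6) = ((2*(-3*4))*(-4 - 5))*(-6) = ((2*(-12))*(-9))*(-6) = -24*(-9)*(-6) = 216*(-6) = -1296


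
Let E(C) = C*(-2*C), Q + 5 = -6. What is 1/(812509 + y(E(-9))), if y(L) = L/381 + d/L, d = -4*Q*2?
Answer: 10287/8358270121 ≈ 1.2308e-6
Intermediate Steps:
Q = -11 (Q = -5 - 6 = -11)
d = 88 (d = -4*(-11)*2 = 44*2 = 88)
E(C) = -2*C**2
y(L) = 88/L + L/381 (y(L) = L/381 + 88/L = 88/L + L/381)
1/(812509 + y(E(-9))) = 1/(812509 + (88/((-2*(-9)**2)) + (-2*(-9)**2)/381)) = 1/(812509 + (88/((-2*81)) + (-2*81)/381)) = 1/(812509 + (88/(-162) + (1/381)*(-162))) = 1/(812509 + (88*(-1/162) - 54/127)) = 1/(812509 + (-44/81 - 54/127)) = 1/(812509 - 9962/10287) = 1/(8358270121/10287) = 10287/8358270121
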